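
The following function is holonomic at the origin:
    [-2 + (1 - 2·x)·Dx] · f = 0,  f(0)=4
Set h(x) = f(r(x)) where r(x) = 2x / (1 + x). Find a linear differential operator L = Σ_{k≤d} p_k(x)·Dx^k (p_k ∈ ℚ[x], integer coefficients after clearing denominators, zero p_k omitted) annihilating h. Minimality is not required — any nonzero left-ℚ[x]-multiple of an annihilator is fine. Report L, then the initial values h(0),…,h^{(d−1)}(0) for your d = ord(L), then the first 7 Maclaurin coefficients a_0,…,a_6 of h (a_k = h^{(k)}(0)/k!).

L = 4 + (-1 + 2·x + 3·x^2)·Dx  (order 1).
h: a_k = 4, 16, 48, 144, 432, 1296, 3888, …
ICs: h(0) = 4.

f: a_k = 4, 8, 16, 32, 64, 128, 256, …
f∘r: x↦r, Dx↦Dx/r' in L_f ⇒ L₀.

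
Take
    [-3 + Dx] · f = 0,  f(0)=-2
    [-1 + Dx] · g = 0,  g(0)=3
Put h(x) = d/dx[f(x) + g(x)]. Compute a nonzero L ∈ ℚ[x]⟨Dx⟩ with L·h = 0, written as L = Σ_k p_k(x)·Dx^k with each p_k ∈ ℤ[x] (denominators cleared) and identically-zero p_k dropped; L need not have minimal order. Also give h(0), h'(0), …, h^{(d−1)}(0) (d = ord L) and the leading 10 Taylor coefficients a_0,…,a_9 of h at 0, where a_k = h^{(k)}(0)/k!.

f: a_k = -2, -6, -9, -9, -27/4, -81/20, -81/40, -243/280, -729/2240, -243/2240, …
g: a_k = 3, 3, 3/2, 1/2, 1/8, 1/40, 1/240, 1/1680, 1/13440, 1/120960, …
Sum ⇒ L₀ = lclm(L_f,L_g) in ℚ(x)⟨Dx⟩.
Derive L from L₀ (diff closure).
L = 3 - 4·Dx + Dx^2  (order 2).
h: a_k = -3, -15, -51/2, -53/2, -161/8, -97/8, -1457/240, -4373/1680, -13121/13440, -7873/24192, …
ICs: h(0) = -3, h′(0) = -15.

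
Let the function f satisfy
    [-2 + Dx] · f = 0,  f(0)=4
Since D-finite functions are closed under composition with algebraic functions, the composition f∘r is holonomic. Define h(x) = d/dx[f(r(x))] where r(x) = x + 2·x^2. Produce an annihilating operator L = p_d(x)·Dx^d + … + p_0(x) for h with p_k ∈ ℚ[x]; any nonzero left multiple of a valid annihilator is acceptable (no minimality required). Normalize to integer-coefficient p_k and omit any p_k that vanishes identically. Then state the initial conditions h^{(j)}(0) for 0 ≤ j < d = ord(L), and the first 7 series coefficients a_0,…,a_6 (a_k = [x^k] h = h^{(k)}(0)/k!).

L = (6 + 16·x + 32·x^2) + (-1 - 4·x)·Dx  (order 1).
h: a_k = 8, 48, 112, 800/3, 432, 10592/15, 41696/45, …
ICs: h(0) = 8.

f: a_k = 4, 8, 8, 16/3, 8/3, 16/15, 16/45, …
Change of var in L_f (x↦r) gives L₀.
h₀' ⇒ L via d/dx closure of L₀.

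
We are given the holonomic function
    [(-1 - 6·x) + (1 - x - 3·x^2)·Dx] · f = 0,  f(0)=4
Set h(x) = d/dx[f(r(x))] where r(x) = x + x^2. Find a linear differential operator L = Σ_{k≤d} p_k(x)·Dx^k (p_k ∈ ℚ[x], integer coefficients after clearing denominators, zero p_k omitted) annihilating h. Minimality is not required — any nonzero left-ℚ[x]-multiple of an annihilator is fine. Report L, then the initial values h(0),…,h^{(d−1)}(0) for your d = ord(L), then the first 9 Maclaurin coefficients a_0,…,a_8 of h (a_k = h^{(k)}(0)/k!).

f: a_k = 4, 4, 16, 28, 76, 160, 388, 868, 2032, …
f∘r: x↦r, Dx↦Dx/r' in L_f ⇒ L₀.
Differentiate: ansatz ord ≤ ord L₀ ⇒ L.
L = (10 + 60·x + 168·x^2 + 396·x^3 + 648·x^4 + 540·x^5 + 180·x^6) + (-1 - 7·x - 6·x^2 + 44·x^3 + 135·x^4 + 180·x^5 + 126·x^6 + 36·x^7)·Dx  (order 1).
h: a_k = 4, 40, 180, 704, 2740, 10032, 35700, 124832, 429120, …
ICs: h(0) = 4.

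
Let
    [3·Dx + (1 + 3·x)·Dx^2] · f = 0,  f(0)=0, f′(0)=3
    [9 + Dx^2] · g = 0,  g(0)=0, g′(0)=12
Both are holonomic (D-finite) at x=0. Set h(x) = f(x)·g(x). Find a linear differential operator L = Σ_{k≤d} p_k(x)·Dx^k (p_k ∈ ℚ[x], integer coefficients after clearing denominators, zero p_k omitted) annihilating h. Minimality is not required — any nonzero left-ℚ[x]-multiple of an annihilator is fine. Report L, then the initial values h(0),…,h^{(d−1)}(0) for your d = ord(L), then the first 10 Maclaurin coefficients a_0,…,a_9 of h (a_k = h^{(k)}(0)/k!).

f: a_k = 0, 3, -9/2, 9, -81/4, 243/5, -243/2, 2187/7, -6561/8, 2187, …
g: a_k = 0, 12, 0, -18, 0, 81/10, 0, -243/140, 0, 243/1120, …
h₀=f·g: eliminate ⇒ L₀, order ≤ 2·2.
L = (-81 + 486·x + 4617·x^2 + 11664·x^3 + 8748·x^4) + (36 + 540·x + 1944·x^2 + 1944·x^3)·Dx + (180·x + 1134·x^2 + 2592·x^3 + 1944·x^4)·Dx^2 + (4 + 60·x + 216·x^2 + 216·x^3)·Dx^3 + (1 + 14·x + 69·x^2 + 144·x^3 + 108·x^4)·Dx^4  (order 4).
h: a_k = 0, 0, 36, -54, 54, -162, 891/2, -22599/20, 82377/28, -54675/7, …
ICs: h(0) = 0, h′(0) = 0, h′′(0) = 72, h′′′(0) = -324.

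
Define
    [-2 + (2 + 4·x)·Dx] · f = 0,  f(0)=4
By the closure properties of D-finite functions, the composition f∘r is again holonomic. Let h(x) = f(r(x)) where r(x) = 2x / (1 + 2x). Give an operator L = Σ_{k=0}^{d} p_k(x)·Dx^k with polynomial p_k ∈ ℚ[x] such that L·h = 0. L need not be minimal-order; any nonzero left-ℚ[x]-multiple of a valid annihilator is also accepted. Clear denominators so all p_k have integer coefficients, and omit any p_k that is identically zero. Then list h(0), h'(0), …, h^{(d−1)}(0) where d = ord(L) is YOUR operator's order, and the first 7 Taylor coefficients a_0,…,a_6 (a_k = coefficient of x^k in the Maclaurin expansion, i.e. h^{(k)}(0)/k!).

f: a_k = 4, 4, -2, 2, -5/2, 7/2, -21/4, …
h₀=f(r): pull back L_f along r ⇒ L₀.
L = -2 + (1 + 8·x + 12·x^2)·Dx  (order 1).
h: a_k = 4, 8, -24, 80, -296, 1200, -5232, …
ICs: h(0) = 4.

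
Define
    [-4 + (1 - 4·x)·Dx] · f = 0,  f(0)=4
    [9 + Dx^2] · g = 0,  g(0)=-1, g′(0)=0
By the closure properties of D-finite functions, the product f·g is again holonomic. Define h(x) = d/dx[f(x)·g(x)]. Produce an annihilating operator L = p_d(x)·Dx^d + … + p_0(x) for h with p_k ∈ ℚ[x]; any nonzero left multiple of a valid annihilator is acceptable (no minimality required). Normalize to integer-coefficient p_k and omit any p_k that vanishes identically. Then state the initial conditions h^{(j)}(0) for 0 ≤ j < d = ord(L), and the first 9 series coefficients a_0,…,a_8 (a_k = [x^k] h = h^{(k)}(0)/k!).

L = (-23 - 72·x + 144·x^2) + (-8 + 32·x)·Dx + (1 - 8·x + 16·x^2)·Dx^2  (order 2).
h: a_k = -16, -92, -552, -2998, -14990, -719277/10, -1678313/5, -214824793/140, -1933423137/280, …
ICs: h(0) = -16, h′(0) = -92.

f: a_k = 4, 16, 64, 256, 1024, 4096, 16384, 65536, 262144, …
g: a_k = -1, 0, 9/2, 0, -27/8, 0, 81/80, 0, -729/4480, …
f·g: L₀ = L_f ⊗_s L_g, ord ≤ 1·2.
Derive L from L₀ (diff closure).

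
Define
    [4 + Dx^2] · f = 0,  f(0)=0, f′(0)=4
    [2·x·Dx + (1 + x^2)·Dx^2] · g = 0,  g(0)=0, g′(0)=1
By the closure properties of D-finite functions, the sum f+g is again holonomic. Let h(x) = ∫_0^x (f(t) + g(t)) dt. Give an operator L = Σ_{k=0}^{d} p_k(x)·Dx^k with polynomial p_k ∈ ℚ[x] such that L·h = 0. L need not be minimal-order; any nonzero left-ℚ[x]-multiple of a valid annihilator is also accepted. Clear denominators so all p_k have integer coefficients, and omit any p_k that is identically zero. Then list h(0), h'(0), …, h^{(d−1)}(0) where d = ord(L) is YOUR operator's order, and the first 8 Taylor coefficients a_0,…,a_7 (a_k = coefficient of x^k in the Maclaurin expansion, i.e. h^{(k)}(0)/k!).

f: a_k = 0, 4, 0, -8/3, 0, 8/15, 0, -16/315, …
g: a_k = 0, 1, 0, -1/3, 0, 1/5, 0, -1/7, …
f+g: L₀ = lclm(L_f,L_g), ord ≤ 2+2.
Integrate: L := L₀·Dx.
L = (-32·x + 80·x^3 + 16·x^5)·Dx^2 + (4 + 32·x^2 + 36·x^4 + 8·x^6)·Dx^3 + (-8·x + 20·x^3 + 4·x^5)·Dx^4 + (1 + 8·x^2 + 9·x^4 + 2·x^6)·Dx^5  (order 5).
h: a_k = 0, 0, 5/2, 0, -3/4, 0, 11/90, 0, …
ICs: h(0) = 0, h′(0) = 0, h′′(0) = 5, h′′′(0) = 0, h′′′′(0) = -18.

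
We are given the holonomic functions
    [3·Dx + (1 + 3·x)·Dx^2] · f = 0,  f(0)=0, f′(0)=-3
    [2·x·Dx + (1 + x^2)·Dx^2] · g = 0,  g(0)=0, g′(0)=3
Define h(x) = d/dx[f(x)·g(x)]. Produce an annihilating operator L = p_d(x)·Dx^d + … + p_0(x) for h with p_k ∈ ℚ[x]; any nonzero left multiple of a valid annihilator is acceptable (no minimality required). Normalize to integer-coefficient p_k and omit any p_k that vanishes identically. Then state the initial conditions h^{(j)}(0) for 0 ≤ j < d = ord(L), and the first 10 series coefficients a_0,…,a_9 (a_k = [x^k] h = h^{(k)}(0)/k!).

f: a_k = 0, -3, 9/2, -9, 81/4, -243/5, 243/2, -2187/7, 6561/8, -2187, …
g: a_k = 0, 3, 0, -1, 0, 3/5, 0, -3/7, 0, 1/3, …
f·g: L₀ = L_f ⊗_s L_g, ord ≤ 2·2.
h₀' ⇒ L via d/dx closure of L₀.
L = (264 + 1260·x + 1008·x^2 + 3420·x^3 + 3240·x^4 + 4212·x^5 + 324·x^7) + (178 + 660·x + 3828·x^2 + 7308·x^3 + 12960·x^4 + 10044·x^5 + 11340·x^6 + 324·x^7 + 1134·x^8)·Dx + (132 + 608·x + 1728·x^2 + 4568·x^3 + 6456·x^4 + 8856·x^5 + 5184·x^6 + 5544·x^7 + 324·x^8 + 648·x^9)·Dx^2 + (13 + 102·x + 341·x^2 + 744·x^3 + 1138·x^4 + 1236·x^5 + 1386·x^6 + 648·x^7 + 657·x^8 + 54·x^9 + 81·x^10)·Dx^3  (order 3).
h: a_k = 0, -18, 81/2, -96, 1125/4, -4158/5, 48573/20, -35712/5, 5919723/280, -2196206/35, …
ICs: h(0) = 0, h′(0) = -18, h′′(0) = 81.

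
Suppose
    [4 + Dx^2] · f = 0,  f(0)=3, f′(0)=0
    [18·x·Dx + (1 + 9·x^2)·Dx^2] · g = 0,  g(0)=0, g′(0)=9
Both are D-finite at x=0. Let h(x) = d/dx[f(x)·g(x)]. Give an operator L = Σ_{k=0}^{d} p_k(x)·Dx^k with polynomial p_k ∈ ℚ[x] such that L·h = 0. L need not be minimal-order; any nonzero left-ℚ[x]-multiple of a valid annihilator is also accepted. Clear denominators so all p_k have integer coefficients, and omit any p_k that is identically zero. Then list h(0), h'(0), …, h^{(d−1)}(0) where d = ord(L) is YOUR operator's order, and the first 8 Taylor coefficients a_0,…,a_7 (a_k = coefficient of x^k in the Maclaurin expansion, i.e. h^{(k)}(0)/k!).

L = (52480 + 1115424·x^2 + 18751824·x^4 + 15209856·x^6 + 3464208·x^8 - 11337408·x^10 + 34012224·x^12) + (31032·x + 1320624·x^3 + 10701720·x^5 + 13646880·x^7 + 18895680·x^9 + 34012224·x^11)·Dx + (13640 + 300780·x^2 + 4978584·x^4 + 5269212·x^6 + 3621672·x^8 + 2834352·x^10 + 17006112·x^12)·Dx^2 + (7758·x + 330156·x^3 + 2675430·x^5 + 3411720·x^7 + 4723920·x^9 + 8503056·x^11)·Dx^3 + (130 + 5481·x^2 + 72657·x^4 + 366687·x^6 + 688905·x^8 + 1417176·x^10 + 2125764·x^12)·Dx^4  (order 4).
h: a_k = 27, 0, -405, 0, 3087, 0, -131007/5, 0, …
ICs: h(0) = 27, h′(0) = 0, h′′(0) = -810, h′′′(0) = 0.

f: a_k = 3, 0, -6, 0, 2, 0, -4/15, 0, …
g: a_k = 0, 9, 0, -27, 0, 729/5, 0, -6561/7, …
L₀ := L_f ⊗_s L_g (sym. prod.), ord ≤ 4.
h=h₀': d/dx-closure on L₀ ⇒ L.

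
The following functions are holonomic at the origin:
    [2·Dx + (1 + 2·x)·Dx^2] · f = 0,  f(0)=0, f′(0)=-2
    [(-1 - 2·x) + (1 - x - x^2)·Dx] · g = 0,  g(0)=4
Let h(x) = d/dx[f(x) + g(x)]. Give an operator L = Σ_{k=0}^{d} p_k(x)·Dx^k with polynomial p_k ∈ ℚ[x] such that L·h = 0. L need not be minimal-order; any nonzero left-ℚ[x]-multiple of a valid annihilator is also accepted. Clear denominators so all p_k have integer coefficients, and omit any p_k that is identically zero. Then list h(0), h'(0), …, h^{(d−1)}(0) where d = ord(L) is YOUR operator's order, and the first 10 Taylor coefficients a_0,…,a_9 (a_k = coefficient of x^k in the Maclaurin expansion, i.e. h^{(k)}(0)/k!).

f: a_k = 0, -2, 2, -8/3, 4, -32/5, 32/3, -128/7, 32, -512/9, …
g: a_k = 4, 4, 8, 12, 20, 32, 52, 84, 136, 220, …
Sum ⇒ L₀ = lclm(L_f,L_g) in ℚ(x)⟨Dx⟩.
h=h₀': d/dx-closure on L₀ ⇒ L.
L = (-34 - 92·x - 116·x^2 - 48·x^3 - 24·x^4) + (-5 - 60·x - 170·x^2 - 180·x^3 - 100·x^4 - 40·x^5)·Dx + (3 + 11·x + 5·x^2 - 20·x^3 - 30·x^4 - 24·x^5 - 8·x^6)·Dx^2  (order 2).
h: a_k = 2, 20, 28, 96, 128, 376, 460, 1344, 1468, 4584, …
ICs: h(0) = 2, h′(0) = 20.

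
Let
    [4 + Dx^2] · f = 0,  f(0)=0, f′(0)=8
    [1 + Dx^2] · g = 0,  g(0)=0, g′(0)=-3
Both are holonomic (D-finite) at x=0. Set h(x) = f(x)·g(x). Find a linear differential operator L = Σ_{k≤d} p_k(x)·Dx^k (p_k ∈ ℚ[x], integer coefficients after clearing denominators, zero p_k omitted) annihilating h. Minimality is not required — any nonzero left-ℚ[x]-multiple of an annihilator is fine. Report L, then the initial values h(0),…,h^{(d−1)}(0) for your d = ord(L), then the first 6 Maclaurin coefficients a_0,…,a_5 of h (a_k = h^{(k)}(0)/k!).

L = 9 + 10·Dx^2 + Dx^4  (order 4).
h: a_k = 0, 0, -24, 0, 20, 0, …
ICs: h(0) = 0, h′(0) = 0, h′′(0) = -48, h′′′(0) = 0.

f: a_k = 0, 8, 0, -16/3, 0, 16/15, …
g: a_k = 0, -3, 0, 1/2, 0, -1/40, …
h₀=f·g: eliminate ⇒ L₀, order ≤ 2·2.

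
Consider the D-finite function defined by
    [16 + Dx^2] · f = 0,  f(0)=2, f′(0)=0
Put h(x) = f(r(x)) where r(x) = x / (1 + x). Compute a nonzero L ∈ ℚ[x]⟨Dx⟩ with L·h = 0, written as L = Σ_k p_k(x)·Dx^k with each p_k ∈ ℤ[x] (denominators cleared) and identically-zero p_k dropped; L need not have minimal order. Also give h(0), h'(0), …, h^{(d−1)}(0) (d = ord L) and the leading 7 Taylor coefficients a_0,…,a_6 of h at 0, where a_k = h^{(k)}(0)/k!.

f: a_k = 2, 0, -16, 0, 64/3, 0, -512/45, …
h₀=f(r): pull back L_f along r ⇒ L₀.
L = 16 + (2 + 6·x + 6·x^2 + 2·x^3)·Dx + (1 + 4·x + 6·x^2 + 4·x^3 + x^4)·Dx^2  (order 2).
h: a_k = 2, 0, -16, 32, -80/3, -64/3, 5488/45, …
ICs: h(0) = 2, h′(0) = 0.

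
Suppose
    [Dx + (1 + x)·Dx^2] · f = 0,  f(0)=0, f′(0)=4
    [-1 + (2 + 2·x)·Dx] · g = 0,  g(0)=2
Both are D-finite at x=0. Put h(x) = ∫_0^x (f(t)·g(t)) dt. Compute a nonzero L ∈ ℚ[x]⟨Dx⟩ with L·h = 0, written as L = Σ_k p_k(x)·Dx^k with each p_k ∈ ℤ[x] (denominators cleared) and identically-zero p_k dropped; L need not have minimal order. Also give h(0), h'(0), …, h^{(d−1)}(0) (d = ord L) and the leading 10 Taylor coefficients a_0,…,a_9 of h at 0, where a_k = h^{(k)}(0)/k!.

f: a_k = 0, 4, -2, 4/3, -1, 4/5, -2/3, 4/7, -1/2, 4/9, …
g: a_k = 2, 1, -1/4, 1/8, -5/64, 7/128, -21/512, 33/1024, -429/16384, 715/32768, …
f·g: L₀ = L_f ⊗_s L_g, ord ≤ 2·1.
∫: right-multiply L₀ by Dx.
L = Dx + (4 + 8·x + 4·x^2)·Dx^3  (order 3).
h: a_k = 0, 0, 4, 0, -1/12, 1/15, -71/1440, 31/840, -3043/107520, 2689/120960, …
ICs: h(0) = 0, h′(0) = 0, h′′(0) = 8.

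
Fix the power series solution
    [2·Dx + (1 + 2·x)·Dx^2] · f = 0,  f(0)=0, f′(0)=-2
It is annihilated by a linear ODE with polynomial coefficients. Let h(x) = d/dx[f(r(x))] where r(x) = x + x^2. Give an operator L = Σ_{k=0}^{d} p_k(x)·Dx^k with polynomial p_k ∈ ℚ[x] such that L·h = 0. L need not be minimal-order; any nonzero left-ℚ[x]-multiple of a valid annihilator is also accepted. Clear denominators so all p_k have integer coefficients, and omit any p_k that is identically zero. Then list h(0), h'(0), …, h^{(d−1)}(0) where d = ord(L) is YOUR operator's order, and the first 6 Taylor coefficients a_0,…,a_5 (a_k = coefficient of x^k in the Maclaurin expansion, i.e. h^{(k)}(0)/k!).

L = (4·x + 4·x^2) + (1 + 4·x + 6·x^2 + 4·x^3)·Dx  (order 1).
h: a_k = -2, 0, 4, -8, 8, 0, …
ICs: h(0) = -2.

f: a_k = 0, -2, 2, -8/3, 4, -32/5, …
f∘r: x↦r, Dx↦Dx/r' in L_f ⇒ L₀.
Differentiate: ansatz ord ≤ ord L₀ ⇒ L.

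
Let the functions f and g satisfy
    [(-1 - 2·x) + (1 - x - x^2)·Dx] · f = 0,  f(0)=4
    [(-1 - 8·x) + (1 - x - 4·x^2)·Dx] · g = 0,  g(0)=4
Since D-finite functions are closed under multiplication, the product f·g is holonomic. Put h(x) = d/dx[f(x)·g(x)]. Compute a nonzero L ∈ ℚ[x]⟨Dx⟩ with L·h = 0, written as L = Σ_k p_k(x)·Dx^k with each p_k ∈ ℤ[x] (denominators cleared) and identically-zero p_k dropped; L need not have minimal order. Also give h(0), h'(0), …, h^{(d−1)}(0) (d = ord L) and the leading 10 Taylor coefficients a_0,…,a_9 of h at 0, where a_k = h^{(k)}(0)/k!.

L = (16 + 18·x - 12·x^2 - 352·x^3 + 12·x^4 + 600·x^5 + 320·x^6) + (-2 - 4·x + 39·x^2 + 8·x^3 - 140·x^4 - 21·x^5 + 140·x^6 + 64·x^7)·Dx  (order 1).
h: a_k = 32, 256, 912, 3584, 11200, 36192, 107296, 320000, 919728, 2636160, …
ICs: h(0) = 32.

f: a_k = 4, 4, 8, 12, 20, 32, 52, 84, 136, 220, …
g: a_k = 4, 4, 20, 36, 116, 260, 724, 1764, 4660, 11716, …
Product ⇒ symmetric product L₀, ord ≤ 1.
Derive L from L₀ (diff closure).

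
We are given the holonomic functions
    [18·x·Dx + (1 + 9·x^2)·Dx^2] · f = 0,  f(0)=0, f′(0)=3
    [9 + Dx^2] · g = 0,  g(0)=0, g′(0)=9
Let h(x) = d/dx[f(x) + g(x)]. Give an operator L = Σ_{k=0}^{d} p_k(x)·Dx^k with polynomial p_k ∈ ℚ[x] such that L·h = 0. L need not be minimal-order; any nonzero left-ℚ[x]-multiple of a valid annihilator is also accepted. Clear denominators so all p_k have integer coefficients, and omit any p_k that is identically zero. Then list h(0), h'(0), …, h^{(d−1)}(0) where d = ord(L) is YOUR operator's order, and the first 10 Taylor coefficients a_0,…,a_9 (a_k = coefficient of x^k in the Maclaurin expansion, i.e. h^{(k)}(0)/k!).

f: a_k = 0, 3, 0, -9, 0, 243/5, 0, -2187/7, 0, 2187, …
g: a_k = 0, 9, 0, -27/2, 0, 243/40, 0, -729/560, 0, 729/4480, …
f+g: L₀ = lclm(L_f,L_g), ord ≤ 2+2.
h=h₀': d/dx-closure on L₀ ⇒ L.
L = (-1782·x + 20412·x^3 + 13122·x^5) + (-9 + 567·x^2 + 6561·x^4 + 6561·x^6)·Dx + (-198·x + 2268·x^3 + 1458·x^5)·Dx^2 + (-1 + 63·x^2 + 729·x^4 + 729·x^6)·Dx^3  (order 3).
h: a_k = 12, 0, -135/2, 0, 2187/8, 0, -175689/80, 0, 88186401/4480, 0, …
ICs: h(0) = 12, h′(0) = 0, h′′(0) = -135.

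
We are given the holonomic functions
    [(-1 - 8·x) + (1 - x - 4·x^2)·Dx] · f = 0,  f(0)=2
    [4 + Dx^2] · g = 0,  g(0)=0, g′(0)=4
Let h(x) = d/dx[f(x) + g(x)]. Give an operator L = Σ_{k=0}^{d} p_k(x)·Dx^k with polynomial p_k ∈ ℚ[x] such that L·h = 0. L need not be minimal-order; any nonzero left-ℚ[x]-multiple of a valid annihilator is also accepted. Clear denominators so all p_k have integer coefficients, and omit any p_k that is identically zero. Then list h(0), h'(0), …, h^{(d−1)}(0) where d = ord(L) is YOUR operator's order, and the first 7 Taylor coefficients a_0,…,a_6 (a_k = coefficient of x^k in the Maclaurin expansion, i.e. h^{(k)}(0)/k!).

f: a_k = 2, 2, 10, 18, 58, 130, 362, …
g: a_k = 0, 4, 0, -8/3, 0, 8/15, 0, …
Sum ⇒ L₀ = lclm(L_f,L_g) in ℚ(x)⟨Dx⟩.
Differentiate: ansatz ord ≤ ord L₀ ⇒ L.
L = (1472 + 8672·x + 38224·x^2 + 28480·x^3 + 58880·x^4 + 9216·x^5 + 12288·x^6) + (-116 - 892·x + 504·x^2 + 2312·x^3 + 5920·x^4 + 10368·x^5 + 3584·x^6 + 4096·x^7)·Dx + (368 + 2168·x + 9556·x^2 + 7120·x^3 + 14720·x^4 + 2304·x^5 + 3072·x^6)·Dx^2 + (-29 - 223·x + 126·x^2 + 578·x^3 + 1480·x^4 + 2592·x^5 + 896·x^6 + 1024·x^7)·Dx^3  (order 3).
h: a_k = 6, 20, 46, 232, 1958/3, 2172, 277814/45, …
ICs: h(0) = 6, h′(0) = 20, h′′(0) = 92.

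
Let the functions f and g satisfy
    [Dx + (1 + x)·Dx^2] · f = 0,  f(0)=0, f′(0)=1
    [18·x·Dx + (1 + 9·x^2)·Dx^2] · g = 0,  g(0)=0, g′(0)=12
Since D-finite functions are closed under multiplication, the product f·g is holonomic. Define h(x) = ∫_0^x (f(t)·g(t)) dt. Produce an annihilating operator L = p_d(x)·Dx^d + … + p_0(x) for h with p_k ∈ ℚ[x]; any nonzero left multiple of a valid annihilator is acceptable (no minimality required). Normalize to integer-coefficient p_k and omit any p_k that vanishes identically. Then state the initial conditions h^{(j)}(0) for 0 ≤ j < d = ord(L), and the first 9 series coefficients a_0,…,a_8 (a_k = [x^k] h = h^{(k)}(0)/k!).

f: a_k = 0, 1, -1/2, 1/3, -1/4, 1/5, -1/6, 1/7, -1/8, …
g: a_k = 0, 12, 0, -36, 0, 972/5, 0, -8748/7, 0, …
h₀=f·g: eliminate ⇒ L₀, order ≤ 2·2.
Integrate: L := L₀·Dx.
L = (1368 + 2700·x + 37584·x^2 + 95580·x^3 + 87480·x^4 + 37908·x^5 + 26244·x^7)·Dx^2 + (1298 + 9180·x + 54612·x^2 + 194724·x^3 + 324000·x^4 + 271188·x^5 + 102060·x^6 + 78732·x^7 + 91854·x^8)·Dx^3 + (76 + 2848·x + 12096·x^2 + 43992·x^3 + 117288·x^4 + 173016·x^5 + 139968·x^6 + 75816·x^7 + 78732·x^8 + 52488·x^9)·Dx^4 + (37 + 146·x + 901·x^2 + 2808·x^3 + 7362·x^4 + 15228·x^5 + 21546·x^6 + 17496·x^7 + 12393·x^8 + 13122·x^9 + 6561·x^10)·Dx^5  (order 5).
h: a_k = 0, 0, 0, 4, -3/2, -32/5, 5/2, 132/5, -451/40, …
ICs: h(0) = 0, h′(0) = 0, h′′(0) = 0, h′′′(0) = 24, h′′′′(0) = -36.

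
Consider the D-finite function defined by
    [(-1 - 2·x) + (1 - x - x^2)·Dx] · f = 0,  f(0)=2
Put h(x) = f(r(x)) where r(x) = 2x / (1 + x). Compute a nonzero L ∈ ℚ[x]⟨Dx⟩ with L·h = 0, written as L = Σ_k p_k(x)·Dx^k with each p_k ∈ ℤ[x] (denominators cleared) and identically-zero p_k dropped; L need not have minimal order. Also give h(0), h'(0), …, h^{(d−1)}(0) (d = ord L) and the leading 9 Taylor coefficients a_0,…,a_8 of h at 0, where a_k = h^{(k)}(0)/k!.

f: a_k = 2, 2, 4, 6, 10, 16, 26, 42, 68, …
f∘r: x↦r, Dx↦Dx/r' in L_f ⇒ L₀.
L = (2 + 10·x) + (-1 - x + 5·x^2 + 5·x^3)·Dx  (order 1).
h: a_k = 2, 4, 12, 20, 60, 100, 300, 500, 1500, …
ICs: h(0) = 2.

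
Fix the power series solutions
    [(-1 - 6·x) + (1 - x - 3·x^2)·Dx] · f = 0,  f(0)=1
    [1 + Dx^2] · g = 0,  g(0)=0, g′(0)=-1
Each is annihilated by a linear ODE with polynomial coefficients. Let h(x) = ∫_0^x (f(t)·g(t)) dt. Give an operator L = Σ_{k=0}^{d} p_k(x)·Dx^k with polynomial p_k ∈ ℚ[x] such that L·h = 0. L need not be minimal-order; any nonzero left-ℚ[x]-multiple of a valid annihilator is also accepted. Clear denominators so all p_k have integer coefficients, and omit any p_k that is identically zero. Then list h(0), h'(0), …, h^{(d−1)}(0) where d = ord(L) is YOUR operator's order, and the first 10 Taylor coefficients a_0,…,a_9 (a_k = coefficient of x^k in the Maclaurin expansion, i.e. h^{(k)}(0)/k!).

f: a_k = 1, 1, 4, 7, 19, 40, 97, 217, 508, 1159, …
g: a_k = 0, -1, 0, 1/6, 0, -1/120, 0, 1/5040, 0, -1/362880, …
Product ⇒ symmetric product L₀, ord ≤ 2.
∫: right-multiply L₀ by Dx.
L = (5 + x + 3·x^2)·Dx + (2 + 12·x)·Dx^2 + (-1 + x + 3·x^2)·Dx^3  (order 3).
h: a_k = 0, 0, -1/2, -1/3, -23/24, -41/30, -2201/720, -4661/840, -473087/40320, -1060373/45360, …
ICs: h(0) = 0, h′(0) = 0, h′′(0) = -1.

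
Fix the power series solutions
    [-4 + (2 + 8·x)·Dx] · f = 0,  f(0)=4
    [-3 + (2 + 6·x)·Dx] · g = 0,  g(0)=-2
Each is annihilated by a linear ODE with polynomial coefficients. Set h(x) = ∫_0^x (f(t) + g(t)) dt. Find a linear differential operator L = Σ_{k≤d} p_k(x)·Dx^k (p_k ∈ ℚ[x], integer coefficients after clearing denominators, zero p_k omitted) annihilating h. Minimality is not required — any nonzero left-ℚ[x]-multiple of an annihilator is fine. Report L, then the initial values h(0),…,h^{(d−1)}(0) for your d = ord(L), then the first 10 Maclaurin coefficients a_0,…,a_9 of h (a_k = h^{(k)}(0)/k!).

f: a_k = 4, 8, -8, 16, -40, 112, -336, 1056, -3432, 11440, …
g: a_k = -2, -3, 9/4, -27/8, 405/64, -1701/128, 15309/512, -72171/1024, 2814669/16384, -14073345/32768, …
h₀=f+g: left-lcm gives L₀, ord ≤ 2.
∫: right-multiply L₀ by Dx.
L = -6·Dx + (7 + 24·x)·Dx^2 + (2 + 14·x + 24·x^2)·Dx^3  (order 3).
h: a_k = 0, 2, 5/2, -23/12, 101/32, -431/64, 12635/768, -22389/512, 1009173/8192, -17805073/49152, …
ICs: h(0) = 0, h′(0) = 2, h′′(0) = 5.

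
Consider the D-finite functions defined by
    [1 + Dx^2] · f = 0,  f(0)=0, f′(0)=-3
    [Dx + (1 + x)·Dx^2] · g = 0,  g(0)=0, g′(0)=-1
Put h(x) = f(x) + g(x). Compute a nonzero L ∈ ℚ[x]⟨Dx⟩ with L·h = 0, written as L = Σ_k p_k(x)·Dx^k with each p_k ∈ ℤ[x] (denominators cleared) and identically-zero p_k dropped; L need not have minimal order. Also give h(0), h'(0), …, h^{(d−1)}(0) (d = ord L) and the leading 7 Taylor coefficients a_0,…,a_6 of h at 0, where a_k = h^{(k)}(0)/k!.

f: a_k = 0, -3, 0, 1/2, 0, -1/40, 0, …
g: a_k = 0, -1, 1/2, -1/3, 1/4, -1/5, 1/6, …
L₀ := lclm(L_f,L_g); ord L₀ ≤ 2+2.
L = (7 + 2·x + x^2)·Dx + (3 + 5·x + 3·x^2 + x^3)·Dx^2 + (7 + 2·x + x^2)·Dx^3 + (3 + 5·x + 3·x^2 + x^3)·Dx^4  (order 4).
h: a_k = 0, -4, 1/2, 1/6, 1/4, -9/40, 1/6, …
ICs: h(0) = 0, h′(0) = -4, h′′(0) = 1, h′′′(0) = 1.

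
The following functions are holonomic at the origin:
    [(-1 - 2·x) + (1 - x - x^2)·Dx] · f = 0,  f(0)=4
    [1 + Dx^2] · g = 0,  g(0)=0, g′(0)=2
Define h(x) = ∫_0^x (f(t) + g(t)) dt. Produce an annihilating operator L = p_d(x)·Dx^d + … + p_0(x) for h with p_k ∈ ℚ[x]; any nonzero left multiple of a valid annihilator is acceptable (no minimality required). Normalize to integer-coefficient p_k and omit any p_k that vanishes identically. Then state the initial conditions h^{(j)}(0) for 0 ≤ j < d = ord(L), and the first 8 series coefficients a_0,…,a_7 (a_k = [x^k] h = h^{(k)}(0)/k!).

L = (19 + 48·x + 31·x^2 + 24·x^3 + 5·x^4 + 2·x^5)·Dx + (-5 + x + 4·x^2 + 7·x^3 + 6·x^4 + 3·x^5 + x^6)·Dx^2 + (19 + 48·x + 31·x^2 + 24·x^3 + 5·x^4 + 2·x^5)·Dx^3 + (-5 + x + 4·x^2 + 7·x^3 + 6·x^4 + 3·x^5 + x^6)·Dx^4  (order 4).
h: a_k = 0, 4, 3, 8/3, 35/12, 4, 1921/360, 52/7, …
ICs: h(0) = 0, h′(0) = 4, h′′(0) = 6, h′′′(0) = 16.

f: a_k = 4, 4, 8, 12, 20, 32, 52, 84, …
g: a_k = 0, 2, 0, -1/3, 0, 1/60, 0, -1/2520, …
Weyl lclm of L_f,L_g ⇒ L₀ (ord ≤ 3).
h=∫₀ˣh₀: take L = L₀·Dx.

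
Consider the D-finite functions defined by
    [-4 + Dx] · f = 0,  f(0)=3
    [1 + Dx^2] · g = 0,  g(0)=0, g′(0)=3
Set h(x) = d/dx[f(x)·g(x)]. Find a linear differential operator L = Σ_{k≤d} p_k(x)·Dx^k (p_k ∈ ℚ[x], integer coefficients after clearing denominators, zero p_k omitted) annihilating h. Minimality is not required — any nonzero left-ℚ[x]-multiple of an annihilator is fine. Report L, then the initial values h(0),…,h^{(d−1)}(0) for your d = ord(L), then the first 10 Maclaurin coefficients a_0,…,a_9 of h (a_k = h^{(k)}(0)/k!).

f: a_k = 3, 12, 24, 32, 32, 128/5, 256/15, 1024/105, 512/105, 2048/945, …
g: a_k = 0, 3, 0, -1/2, 0, 1/40, 0, -1/1680, 0, 1/120960, …
Sym-product of L_f,L_g gives L₀ (≤ ord 2).
Derive L from L₀ (diff closure).
L = 17 - 8·Dx + Dx^2  (order 2).
h: a_k = 9, 72, 423/2, 360, 3363/8, 1833/5, 20047/80, 138, 277441/4480, 113221/5040, …
ICs: h(0) = 9, h′(0) = 72.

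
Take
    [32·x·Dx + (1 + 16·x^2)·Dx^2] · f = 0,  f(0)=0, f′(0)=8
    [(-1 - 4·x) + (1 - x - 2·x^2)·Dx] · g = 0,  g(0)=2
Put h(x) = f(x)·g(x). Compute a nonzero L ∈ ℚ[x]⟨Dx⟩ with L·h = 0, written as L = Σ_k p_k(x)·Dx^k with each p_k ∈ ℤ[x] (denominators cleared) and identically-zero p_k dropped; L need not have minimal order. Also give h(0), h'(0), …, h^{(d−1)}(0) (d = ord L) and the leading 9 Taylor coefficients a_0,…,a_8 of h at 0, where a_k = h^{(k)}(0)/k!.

L = (4 + 32·x + 192·x^2) + (2 - 24·x + 64·x^2 + 192·x^3)·Dx + (-1 + x - 14·x^2 + 16·x^3 + 32·x^4)·Dx^2  (order 2).
h: a_k = 0, 16, 16, -112/3, -16/3, 3696/5, 10928/15, -751312/105, -39888/7, …
ICs: h(0) = 0, h′(0) = 16.

f: a_k = 0, 8, 0, -128/3, 0, 2048/5, 0, -32768/7, 0, …
g: a_k = 2, 2, 6, 10, 22, 42, 86, 170, 342, …
h₀=f·g: eliminate ⇒ L₀, order ≤ 2·1.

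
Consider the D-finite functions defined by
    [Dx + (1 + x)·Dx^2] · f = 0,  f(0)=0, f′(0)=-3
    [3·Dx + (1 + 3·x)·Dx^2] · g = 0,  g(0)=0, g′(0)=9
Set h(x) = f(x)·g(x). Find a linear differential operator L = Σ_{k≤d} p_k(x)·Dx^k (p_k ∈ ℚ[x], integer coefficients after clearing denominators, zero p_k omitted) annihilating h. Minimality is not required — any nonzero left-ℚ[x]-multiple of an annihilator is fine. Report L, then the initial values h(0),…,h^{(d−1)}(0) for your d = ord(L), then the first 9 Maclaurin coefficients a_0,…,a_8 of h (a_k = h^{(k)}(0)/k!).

L = (30 + 72·x + 54·x^2)·Dx + (76 + 354·x + 540·x^2 + 270·x^3)·Dx^2 + (29 + 200·x + 486·x^2 + 504·x^3 + 189·x^4)·Dx^3 + (2 + 19·x + 68·x^2 + 114·x^3 + 90·x^4 + 27·x^5)·Dx^4  (order 4).
h: a_k = 0, 0, -27, 54, -441/4, 243, -11421/20, 7029/5, -400599/112, …
ICs: h(0) = 0, h′(0) = 0, h′′(0) = -54, h′′′(0) = 324.

f: a_k = 0, -3, 3/2, -1, 3/4, -3/5, 1/2, -3/7, 3/8, …
g: a_k = 0, 9, -27/2, 27, -243/4, 729/5, -729/2, 6561/7, -19683/8, …
f·g: L₀ = L_f ⊗_s L_g, ord ≤ 2·2.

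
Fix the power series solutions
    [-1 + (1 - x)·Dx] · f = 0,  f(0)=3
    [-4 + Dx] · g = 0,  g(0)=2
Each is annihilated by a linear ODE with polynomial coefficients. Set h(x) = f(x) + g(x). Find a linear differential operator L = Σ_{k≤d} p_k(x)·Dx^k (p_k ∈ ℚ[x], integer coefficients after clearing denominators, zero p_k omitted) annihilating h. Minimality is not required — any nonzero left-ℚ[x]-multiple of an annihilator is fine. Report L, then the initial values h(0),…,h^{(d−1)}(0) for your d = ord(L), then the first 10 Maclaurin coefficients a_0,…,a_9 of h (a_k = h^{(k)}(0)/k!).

L = (8 - 16·x) + (-14 + 32·x - 16·x^2)·Dx + (3 - 7·x + 4·x^2)·Dx^2  (order 2).
h: a_k = 5, 11, 19, 73/3, 73/3, 301/15, 647/45, 2993/315, 1969/315, 12601/2835, …
ICs: h(0) = 5, h′(0) = 11.

f: a_k = 3, 3, 3, 3, 3, 3, 3, 3, 3, 3, …
g: a_k = 2, 8, 16, 64/3, 64/3, 256/15, 512/45, 2048/315, 1024/315, 4096/2835, …
Sum ⇒ L₀ = lclm(L_f,L_g) in ℚ(x)⟨Dx⟩.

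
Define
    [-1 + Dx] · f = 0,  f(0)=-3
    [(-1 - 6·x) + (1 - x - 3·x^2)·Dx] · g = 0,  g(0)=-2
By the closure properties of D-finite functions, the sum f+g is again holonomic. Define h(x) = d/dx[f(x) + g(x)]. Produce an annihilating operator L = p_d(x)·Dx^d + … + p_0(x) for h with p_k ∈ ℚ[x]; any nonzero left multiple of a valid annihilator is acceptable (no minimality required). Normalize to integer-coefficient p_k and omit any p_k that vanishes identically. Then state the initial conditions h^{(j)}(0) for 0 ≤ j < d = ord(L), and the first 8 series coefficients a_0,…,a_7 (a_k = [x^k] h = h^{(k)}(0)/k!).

L = (34 + 278·x + 312·x^2 + 756·x^3 + 162·x^4) + (-41 - 284·x - 341·x^2 - 672·x^3 + 45·x^4 + 54·x^5)·Dx + (7 + 6·x + 29·x^2 - 84·x^3 - 207·x^4 - 54·x^5)·Dx^2  (order 2).
h: a_k = -5, -19, -87/2, -305/2, -3201/8, -46561/40, -729121/240, -13655041/1680, …
ICs: h(0) = -5, h′(0) = -19.

f: a_k = -3, -3, -3/2, -1/2, -1/8, -1/40, -1/240, -1/1680, …
g: a_k = -2, -2, -8, -14, -38, -80, -194, -434, …
h₀=f+g: left-lcm gives L₀, ord ≤ 2.
h=h₀': d/dx-closure on L₀ ⇒ L.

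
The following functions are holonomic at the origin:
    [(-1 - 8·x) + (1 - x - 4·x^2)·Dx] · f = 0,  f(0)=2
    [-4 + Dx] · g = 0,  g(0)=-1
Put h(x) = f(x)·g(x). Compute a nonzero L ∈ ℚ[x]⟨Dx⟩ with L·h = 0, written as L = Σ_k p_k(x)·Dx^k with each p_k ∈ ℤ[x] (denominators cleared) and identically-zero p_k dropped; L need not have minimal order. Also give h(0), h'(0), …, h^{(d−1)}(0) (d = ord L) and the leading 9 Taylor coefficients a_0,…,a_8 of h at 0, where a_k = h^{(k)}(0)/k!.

f: a_k = 2, 2, 10, 18, 58, 130, 362, 882, 2330, …
g: a_k = -1, -4, -8, -32/3, -32/3, -128/15, -256/45, -1024/315, -512/315, …
Sym-product of L_f,L_g gives L₀ (≤ ord 1).
L = (5 + 4·x - 16·x^2) + (-1 + x + 4·x^2)·Dx  (order 1).
h: a_k = -2, -10, -34, -286/3, -758/3, -9766/15, -15058/9, -1349422/315, -3458566/315, …
ICs: h(0) = -2.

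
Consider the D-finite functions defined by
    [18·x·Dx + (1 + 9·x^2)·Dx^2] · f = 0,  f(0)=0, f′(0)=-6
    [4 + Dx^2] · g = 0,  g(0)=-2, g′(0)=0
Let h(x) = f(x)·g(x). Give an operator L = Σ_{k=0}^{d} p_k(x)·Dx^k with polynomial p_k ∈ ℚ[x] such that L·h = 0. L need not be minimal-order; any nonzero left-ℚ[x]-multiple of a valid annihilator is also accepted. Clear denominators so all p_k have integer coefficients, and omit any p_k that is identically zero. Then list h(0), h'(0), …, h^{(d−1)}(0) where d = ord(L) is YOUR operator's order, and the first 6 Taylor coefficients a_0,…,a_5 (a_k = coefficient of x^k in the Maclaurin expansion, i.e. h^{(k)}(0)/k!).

f: a_k = 0, -6, 0, 18, 0, -486/5, …
g: a_k = -2, 0, 4, 0, -4/3, 0, …
f·g: L₀ = L_f ⊗_s L_g, ord ≤ 2·2.
L = (2080 + 50256·x^2 + 89424·x^4 + 186624·x^6 + 419904·x^8) + (3168·x + 38880·x^3 + 139968·x^5 + 419904·x^7)·Dx + (572 + 13788·x^2 + 33048·x^4 + 93312·x^6 + 209952·x^8)·Dx^2 + (792·x + 9720·x^3 + 34992·x^5 + 104976·x^7)·Dx^3 + (13 + 306·x^2 + 2673·x^4 + 11664·x^6 + 26244·x^8)·Dx^4  (order 4).
h: a_k = 0, 12, 0, -60, 0, 1372/5, …
ICs: h(0) = 0, h′(0) = 12, h′′(0) = 0, h′′′(0) = -360.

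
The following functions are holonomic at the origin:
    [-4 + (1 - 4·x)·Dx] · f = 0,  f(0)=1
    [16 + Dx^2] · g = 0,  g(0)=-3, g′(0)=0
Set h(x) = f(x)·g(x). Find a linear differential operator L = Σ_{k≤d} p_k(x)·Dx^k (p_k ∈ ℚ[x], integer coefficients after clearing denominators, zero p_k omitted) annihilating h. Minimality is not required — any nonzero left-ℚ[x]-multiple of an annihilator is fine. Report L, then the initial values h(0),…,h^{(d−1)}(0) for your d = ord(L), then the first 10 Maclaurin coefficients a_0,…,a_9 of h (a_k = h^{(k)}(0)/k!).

f: a_k = 1, 4, 16, 64, 256, 1024, 4096, 16384, 65536, 262144, …
g: a_k = -3, 0, 24, 0, -32, 0, 256/15, 0, -512/105, 0, …
h₀=f·g: eliminate ⇒ L₀, order ≤ 1·2.
L = (-16 + 64·x) + 8·Dx + (-1 + 4·x)·Dx^2  (order 2).
h: a_k = -3, -12, -24, -96, -416, -1664, -99584/15, -398336/15, -2230784/21, -8923136/21, …
ICs: h(0) = -3, h′(0) = -12.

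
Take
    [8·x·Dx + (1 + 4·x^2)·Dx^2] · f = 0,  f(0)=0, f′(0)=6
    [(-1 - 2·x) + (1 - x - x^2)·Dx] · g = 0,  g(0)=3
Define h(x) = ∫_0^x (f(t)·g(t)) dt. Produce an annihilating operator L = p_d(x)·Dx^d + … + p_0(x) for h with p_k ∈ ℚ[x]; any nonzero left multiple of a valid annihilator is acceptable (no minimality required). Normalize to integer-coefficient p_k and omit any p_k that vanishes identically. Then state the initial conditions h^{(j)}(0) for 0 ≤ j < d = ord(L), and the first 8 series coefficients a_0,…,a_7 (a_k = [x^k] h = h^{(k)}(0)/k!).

L = (2 + 8·x + 24·x^2)·Dx + (2 - 4·x + 16·x^2 + 24·x^3)·Dx^2 + (-1 + x - 3·x^2 + 4·x^3 + 4·x^4)·Dx^3  (order 3).
h: a_k = 0, 0, 9, 6, 3, 6, 83/5, 648/35, …
ICs: h(0) = 0, h′(0) = 0, h′′(0) = 18.

f: a_k = 0, 6, 0, -8, 0, 96/5, 0, -384/7, …
g: a_k = 3, 3, 6, 9, 15, 24, 39, 63, …
Sym-product of L_f,L_g gives L₀ (≤ ord 2).
h=∫h₀ ⇒ L = L₀·Dx.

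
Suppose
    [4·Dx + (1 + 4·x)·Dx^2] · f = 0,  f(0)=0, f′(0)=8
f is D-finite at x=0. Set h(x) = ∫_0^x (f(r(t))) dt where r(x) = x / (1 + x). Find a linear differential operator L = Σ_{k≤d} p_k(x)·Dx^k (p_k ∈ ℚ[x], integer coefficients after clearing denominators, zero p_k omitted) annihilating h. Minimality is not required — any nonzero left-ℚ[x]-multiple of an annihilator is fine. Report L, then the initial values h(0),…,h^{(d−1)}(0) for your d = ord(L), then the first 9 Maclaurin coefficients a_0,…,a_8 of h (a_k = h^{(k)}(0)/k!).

f: a_k = 0, 8, -16, 128/3, -128, 2048/5, -4096/3, 32768/7, -16384, …
Substitute x→r, Dx→(1/r')Dx; clear ⇒ L₀.
∫: right-multiply L₀ by Dx.
L = (6 + 10·x)·Dx^2 + (1 + 6·x + 5·x^2)·Dx^3  (order 3).
h: a_k = 0, 0, 4, -8, 62/3, -312/5, 3124/15, -744, 19531/7, …
ICs: h(0) = 0, h′(0) = 0, h′′(0) = 8.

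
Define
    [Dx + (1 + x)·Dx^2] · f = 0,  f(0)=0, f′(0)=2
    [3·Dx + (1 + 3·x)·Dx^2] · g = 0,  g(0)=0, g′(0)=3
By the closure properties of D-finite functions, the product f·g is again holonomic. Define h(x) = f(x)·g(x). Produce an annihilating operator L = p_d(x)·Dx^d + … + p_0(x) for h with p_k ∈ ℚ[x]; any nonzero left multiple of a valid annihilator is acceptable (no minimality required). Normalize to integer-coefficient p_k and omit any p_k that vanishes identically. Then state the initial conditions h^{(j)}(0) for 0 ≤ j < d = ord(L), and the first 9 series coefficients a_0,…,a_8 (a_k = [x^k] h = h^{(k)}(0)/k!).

f: a_k = 0, 2, -1, 2/3, -1/2, 2/5, -1/3, 2/7, -1/4, …
g: a_k = 0, 3, -9/2, 9, -81/4, 243/5, -243/2, 2187/7, -6561/8, …
h₀=f·g: eliminate ⇒ L₀, order ≤ 2·2.
L = (30 + 72·x + 54·x^2)·Dx + (76 + 354·x + 540·x^2 + 270·x^3)·Dx^2 + (29 + 200·x + 486·x^2 + 504·x^3 + 189·x^4)·Dx^3 + (2 + 19·x + 68·x^2 + 114·x^3 + 90·x^4 + 27·x^5)·Dx^4  (order 4).
h: a_k = 0, 0, 6, -12, 49/2, -54, 1269/10, -1562/5, 44511/56, …
ICs: h(0) = 0, h′(0) = 0, h′′(0) = 12, h′′′(0) = -72.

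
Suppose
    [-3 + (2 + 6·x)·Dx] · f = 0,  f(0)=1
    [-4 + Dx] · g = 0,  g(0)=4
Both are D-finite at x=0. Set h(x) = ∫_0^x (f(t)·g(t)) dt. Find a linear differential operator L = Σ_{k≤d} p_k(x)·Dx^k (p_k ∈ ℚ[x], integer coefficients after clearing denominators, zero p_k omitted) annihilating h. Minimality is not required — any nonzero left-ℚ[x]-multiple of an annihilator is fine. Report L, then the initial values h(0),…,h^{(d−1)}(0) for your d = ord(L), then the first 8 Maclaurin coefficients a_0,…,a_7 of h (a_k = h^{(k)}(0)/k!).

L = (-11 - 24·x)·Dx + (2 + 6·x)·Dx^2  (order 2).
h: a_k = 0, 4, 11, 103/6, 953/48, 8161/480, 76883/5760, 497863/80640, …
ICs: h(0) = 0, h′(0) = 4.

f: a_k = 1, 3/2, -9/8, 27/16, -405/128, 1701/256, -15309/1024, 72171/2048, …
g: a_k = 4, 16, 32, 128/3, 128/3, 512/15, 1024/45, 4096/315, …
L₀ := L_f ⊗_s L_g (sym. prod.), ord ≤ 1.
h=∫h₀ ⇒ L = L₀·Dx.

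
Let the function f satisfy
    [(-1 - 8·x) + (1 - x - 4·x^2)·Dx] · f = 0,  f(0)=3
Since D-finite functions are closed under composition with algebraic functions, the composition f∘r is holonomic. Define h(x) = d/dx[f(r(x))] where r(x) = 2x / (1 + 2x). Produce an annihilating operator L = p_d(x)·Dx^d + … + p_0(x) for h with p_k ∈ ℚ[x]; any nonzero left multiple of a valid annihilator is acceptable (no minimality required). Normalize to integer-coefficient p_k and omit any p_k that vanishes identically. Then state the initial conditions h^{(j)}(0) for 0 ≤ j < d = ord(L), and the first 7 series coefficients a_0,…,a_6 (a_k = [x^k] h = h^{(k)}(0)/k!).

f: a_k = 3, 3, 15, 27, 87, 195, 543, …
L₀ from L_f via x↦r, Dx↦r'^{-1}Dx.
h=h₀': d/dx-closure on L₀ ⇒ L.
L = (16 + 96·x + 960·x^2 + 1152·x^3) + (-1 - 22·x - 60·x^2 + 248·x^3 + 576·x^4)·Dx  (order 1).
h: a_k = 6, 96, 0, 3072, -7680, 92160, -387072, …
ICs: h(0) = 6.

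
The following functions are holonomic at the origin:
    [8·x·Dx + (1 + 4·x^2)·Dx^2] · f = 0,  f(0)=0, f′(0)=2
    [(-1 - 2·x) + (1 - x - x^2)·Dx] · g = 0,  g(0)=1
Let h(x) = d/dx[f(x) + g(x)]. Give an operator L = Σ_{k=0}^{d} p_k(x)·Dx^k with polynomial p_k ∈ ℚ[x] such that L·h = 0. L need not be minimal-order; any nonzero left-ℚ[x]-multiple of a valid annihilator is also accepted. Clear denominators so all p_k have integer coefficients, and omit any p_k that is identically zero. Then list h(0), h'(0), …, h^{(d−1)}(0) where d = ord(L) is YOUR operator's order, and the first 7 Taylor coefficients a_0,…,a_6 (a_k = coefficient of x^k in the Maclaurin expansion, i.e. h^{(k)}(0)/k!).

L = (16 - 64·x - 400·x^2 - 576·x^3 - 696·x^4 - 96·x^6) + (-13 - 24·x - 22·x^2 - 204·x^3 - 548·x^4 - 488·x^5 - 48·x^6 - 96·x^7)·Dx + (2 + 5·x + 14·x^2 - 2·x^3 + 13·x^4 - 92·x^5 - 48·x^6 - 16·x^7 - 16·x^8)·Dx^2  (order 2).
h: a_k = 3, 4, 1, 20, 72, 78, 19, …
ICs: h(0) = 3, h′(0) = 4.

f: a_k = 0, 2, 0, -8/3, 0, 32/5, 0, …
g: a_k = 1, 1, 2, 3, 5, 8, 13, …
h₀=f+g: left-lcm gives L₀, ord ≤ 3.
Derive L from L₀ (diff closure).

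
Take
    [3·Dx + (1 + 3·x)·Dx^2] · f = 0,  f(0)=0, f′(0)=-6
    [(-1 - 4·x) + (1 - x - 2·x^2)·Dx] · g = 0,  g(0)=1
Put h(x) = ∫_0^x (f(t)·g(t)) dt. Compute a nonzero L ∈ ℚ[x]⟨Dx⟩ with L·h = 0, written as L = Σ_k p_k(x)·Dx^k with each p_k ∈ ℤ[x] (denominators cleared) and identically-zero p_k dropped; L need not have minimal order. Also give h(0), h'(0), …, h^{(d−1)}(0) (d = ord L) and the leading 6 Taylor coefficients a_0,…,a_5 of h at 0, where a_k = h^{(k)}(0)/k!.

f: a_k = 0, -6, 9, -18, 81/2, -486/5, …
g: a_k = 1, 1, 3, 5, 11, 21, …
Sym-product of L_f,L_g gives L₀ (≤ ord 2).
h=∫h₀ ⇒ L = L₀·Dx.
L = (7 + 24·x)·Dx + (-1 + 17·x + 30·x^2)·Dx^2 + (-1 - 2·x + 5·x^2 + 6·x^3)·Dx^3  (order 3).
h: a_k = 0, 0, -3, 1, -27/4, 39/10, …
ICs: h(0) = 0, h′(0) = 0, h′′(0) = -6.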